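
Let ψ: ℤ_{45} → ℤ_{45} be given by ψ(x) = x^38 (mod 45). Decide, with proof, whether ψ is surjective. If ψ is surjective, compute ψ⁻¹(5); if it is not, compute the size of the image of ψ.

12

ψ(2): Repeated squaring mod 45: 2^1 ≡ 2, 2^2 ≡ 2² = 4, 2^4 ≡ 4² = 16, 2^8 ≡ 16² = 256 ≡ 31, 2^16 ≡ 31² = 961 ≡ 16, 2^32 ≡ 16² = 256 ≡ 31. Since 38 = 32 + 4 + 2, 2^38 ≡ 31·16·4: 31·16 = 496 ≡ 1, then 1·4 = 4. So 2^38 ≡ 4 (mod 45).
ψ(7): Repeated squaring mod 45: 7^1 ≡ 7, 7^2 ≡ 7² = 49 ≡ 4, 7^4 ≡ 4² = 16, 7^8 ≡ 16² = 256 ≡ 31, 7^16 ≡ 31² = 961 ≡ 16, 7^32 ≡ 16² = 256 ≡ 31. Since 38 = 32 + 4 + 2, 7^38 ≡ 31·16·4: 31·16 = 496 ≡ 1, then 1·4 = 4. So 7^38 ≡ 4 (mod 45).
So ψ(2) = ψ(7) = 4 while 2 ≠ 7, thus ψ is not injective.
A non-injective map from the 45-element set ℤ_{45} to itself takes at most 44 distinct values, so it cannot be surjective. Thus ψ is not surjective.
Since ψ is not surjective, we determine |image(ψ)|. Computing x^38 mod 45 for each x (by repeated squaring, reducing mod 45 at every step), the values ψ(0), ψ(1), …, ψ(44) are: 0, 1, 4, 9, 16, 25, 36, 4, 19, 36, 10, 31, 9, 34, 16, 0, 31, 19, 9, 1, 40, 36, 34, 34, 36, 40, 1, 9, 19, 31, 0, 16, 34, 9, 31, 10, 36, 19, 4, 36, 25, 16, 9, 4, 1.
The distinct values are {0, 1, 4, 9, 10, 16, 19, 25, 31, 34, 36, 40}; there are 12 of them.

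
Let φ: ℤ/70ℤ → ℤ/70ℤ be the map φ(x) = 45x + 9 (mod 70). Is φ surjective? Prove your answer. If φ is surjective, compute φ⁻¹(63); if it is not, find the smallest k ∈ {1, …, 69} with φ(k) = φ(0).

14

Since gcd(45, 70) = 5, we have 45x ≡ 0 (mod 5) for all x, so φ(x) ≡ 4 (mod 5).
But 0 ≢ 4 (mod 5), so 0 ∈ ℤ/70ℤ has no preimage. So φ is not surjective.
Since φ is not surjective, we find the least positive k with φ(k) = φ(0): this means 45k ≡ 0 (mod 70), i.e. 70 ∣ 45k. Since gcd(45, 70) = 5, dividing through by 5 this holds exactly when 14 ∣ 9k, and as gcd(9, 14) = 1, exactly when 14 ∣ k.
The smallest positive such k is 14.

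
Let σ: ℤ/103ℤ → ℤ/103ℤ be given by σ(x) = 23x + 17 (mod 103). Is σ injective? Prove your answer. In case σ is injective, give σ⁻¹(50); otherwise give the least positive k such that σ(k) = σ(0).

Suppose σ(s) = σ(t) in ℤ/103ℤ. Then 23s + 17 ≡ 23t + 17 (mod 103), thus 23(s − t) ≡ 0 (mod 103).
Since gcd(23, 103) = 1, 23 is invertible modulo 103, so s − t ≡ 0 (mod 103), i.e. s = t.
Therefore σ is injective.
We now compute 23⁻¹ mod 103 explicitly. Euclid's algorithm: 103 = 4·23 + 11, 23 = 2·11 + 1; back-substituting gives 1 = 9·23 − 2·103, so 23⁻¹ ≡ 9 (mod 103).
Since σ is injective, we compute σ⁻¹(50): solve 23x + 17 ≡ 50 (mod 103), i.e. 23x ≡ 33 (mod 103).
Multiplying by 23⁻¹ = 9 gives x ≡ 9·33 = 297 = 2·103 + 91 ≡ 91 (mod 103).
Check: σ(91) = 23·91 + 17 = 2110 = 20·103 + 50 ≡ 50 (mod 103).

91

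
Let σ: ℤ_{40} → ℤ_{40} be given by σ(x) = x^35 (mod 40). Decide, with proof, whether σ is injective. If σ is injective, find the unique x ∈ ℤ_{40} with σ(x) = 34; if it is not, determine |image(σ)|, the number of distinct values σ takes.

σ(0) = 0^35 = 0.
σ(10): Repeated squaring mod 40: 10^1 ≡ 10, 10^2 ≡ 10² = 100 ≡ 20, 10^4 ≡ 20² = 400 ≡ 0, 10^8 ≡ 0² = 0, 10^16 ≡ 0² = 0, 10^32 ≡ 0² = 0. Since 35 = 32 + 2 + 1, 10^35 ≡ 0·20·10: 0·20 = 0, then 0·10 = 0. So 10^35 ≡ 0 (mod 40).
So σ(0) = σ(10) = 0 while 0 ≠ 10, therefore σ is not injective.
Since σ is not injective, we determine |image(σ)|. Computing x^35 mod 40 for each x (by repeated squaring, reducing mod 40 at every step), the values σ(0), σ(1), …, σ(39) are: 0, 1, 8, 27, 24, 5, 16, 23, 32, 9, 0, 11, 8, 37, 24, 15, 16, 33, 32, 19, 0, 21, 8, 7, 24, 25, 16, 3, 32, 29, 0, 31, 8, 17, 24, 35, 16, 13, 32, 39.
The distinct values are {0, 1, 3, 5, 7, 8, 9, 11, 13, 15, 16, 17, 19, 21, 23, 24, 25, 27, 29, 31, 32, 33, 35, 37, 39}; there are 25 of them.

25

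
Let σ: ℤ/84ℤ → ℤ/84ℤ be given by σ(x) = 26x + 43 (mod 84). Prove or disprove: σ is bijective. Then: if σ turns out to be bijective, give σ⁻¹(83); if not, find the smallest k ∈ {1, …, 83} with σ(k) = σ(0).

42

By definition, σ is injective if σ(a) = σ(b) implies a = b.
We have gcd(26, 84) = 2 > 1. Taking a = 0 and b = 42: σ(0) = 43 and σ(42) = 26·42 + 43 = 1135 ≡ 43 (mod 84).
So σ(0) = σ(42) while 0 ≠ 42, therefore σ is not injective, hence not bijective.
Since σ is not bijective, we find the least positive k with σ(k) = σ(0): this means 26k ≡ 0 (mod 84), i.e. 84 ∣ 26k. Since gcd(26, 84) = 2, dividing through by 2 this holds exactly when 42 ∣ 13k, and as gcd(13, 42) = 1, exactly when 42 ∣ k.
The smallest positive such k is 42.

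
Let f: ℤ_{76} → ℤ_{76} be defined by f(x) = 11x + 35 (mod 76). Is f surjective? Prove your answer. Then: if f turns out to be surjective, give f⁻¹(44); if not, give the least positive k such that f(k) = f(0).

Since gcd(11, 76) = 1, 11 is invertible modulo 76. Euclid's algorithm: 76 = 6·11 + 10, 11 = 1·10 + 1; back-substituting gives 1 = 7·11 − 1·76, so 11⁻¹ ≡ 7 (mod 76).
Then y ↦ 7(y − 35) is a two-sided inverse to f, so every y ∈ ℤ_{76} has a preimage.
Therefore f is surjective.
Since f is surjective, we compute f⁻¹(44): solve 11x + 35 ≡ 44 (mod 76), i.e. 11x ≡ 9 (mod 76).
Multiplying by 11⁻¹ = 7 gives x ≡ 7·9 = 63 ≡ 63 (mod 76).
Check: f(63) = 11·63 + 35 = 728 = 9·76 + 44 ≡ 44 (mod 76).

63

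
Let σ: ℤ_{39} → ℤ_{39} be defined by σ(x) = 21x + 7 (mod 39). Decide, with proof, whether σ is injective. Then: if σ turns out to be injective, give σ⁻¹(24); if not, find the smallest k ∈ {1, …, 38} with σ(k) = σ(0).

13

Recall: σ is injective if σ(a) = σ(b) implies a = b.
We have gcd(21, 39) = 3 > 1. Taking a = 0 and b = 13: σ(0) = 7 and σ(13) = 21·13 + 7 = 280 ≡ 7 (mod 39).
So σ(0) = σ(13) while 0 ≠ 13, hence σ is not injective.
Since σ is not injective, we find the least positive k with σ(k) = σ(0): this means 21k ≡ 0 (mod 39), i.e. 39 ∣ 21k. Since gcd(21, 39) = 3, dividing through by 3 this holds exactly when 13 ∣ 7k, and as gcd(7, 13) = 1, exactly when 13 ∣ k.
The smallest positive such k is 13.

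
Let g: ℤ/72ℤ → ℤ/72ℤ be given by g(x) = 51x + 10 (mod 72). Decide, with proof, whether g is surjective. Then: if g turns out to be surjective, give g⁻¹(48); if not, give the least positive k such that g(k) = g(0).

24

Recall: g is surjective if every y in the codomain equals g(x) for some x in the domain.
Since gcd(51, 72) = 3, we have 51x ≡ 0 (mod 3) for all x, so g(x) ≡ 1 (mod 3).
But 0 ≢ 1 (mod 3), so 0 ∈ ℤ/72ℤ has no preimage. Therefore g is not surjective.
Since g is not surjective, we find the least positive k with g(k) = g(0): this means 51k ≡ 0 (mod 72), i.e. 72 ∣ 51k. Since gcd(51, 72) = 3, dividing through by 3 this holds exactly when 24 ∣ 17k, and as gcd(17, 24) = 1, exactly when 24 ∣ k.
The smallest positive such k is 24.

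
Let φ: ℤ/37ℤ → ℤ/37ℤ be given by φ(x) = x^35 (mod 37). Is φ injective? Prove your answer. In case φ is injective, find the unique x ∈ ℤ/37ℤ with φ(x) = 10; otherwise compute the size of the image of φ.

26

Since 37 is prime, the nonzero elements of ℤ/37ℤ form a cyclic group of order 36.
As gcd(35, 36) = 1, raising to the 35th power is a bijection on this group: if u^35 ≡ v^35 then (uv^{−1})^35 = 1, and the only element of order dividing gcd(35, 36) = 1 is 1, so u = v.
With φ(0) = 0 this makes φ injective on all of ℤ/37ℤ, hence bijective (finite equal-size domain and codomain). In particular φ is injective.
Since φ is injective, we find the preimage of 10. The inverse of x ↦ x^35 on (ℤ/37ℤ)^× is x ↦ x^35, because 35·35 = 1225 = 34·36 + 1 ≡ 1 (mod 36) and x^{36} = 1 for x ≠ 0 (Fermat). So φ⁻¹(10) = 10^35 mod 37.
Repeated squaring mod 37: 10^1 ≡ 10, 10^2 ≡ 10² = 100 ≡ 26, 10^4 ≡ 26² = 676 ≡ 10, 10^8 ≡ 10² = 100 ≡ 26, 10^16 ≡ 26² = 676 ≡ 10, 10^32 ≡ 10² = 100 ≡ 26. Since 35 = 32 + 2 + 1, 10^35 ≡ 26·26·10: 26·26 = 676 ≡ 10, then 10·10 = 100 ≡ 26. So 10^35 ≡ 26 (mod 37).
Hence φ⁻¹(10) = 26.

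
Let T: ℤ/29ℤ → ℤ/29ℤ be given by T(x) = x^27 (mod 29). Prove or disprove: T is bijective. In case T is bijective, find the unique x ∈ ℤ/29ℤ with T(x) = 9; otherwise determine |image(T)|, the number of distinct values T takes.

13

Since 29 is prime, the nonzero elements of ℤ/29ℤ form a cyclic group of order 28.
As gcd(27, 28) = 1, raising to the 27th power is a bijection on this group: if x_1^27 ≡ x_2^27 then (x_1x_2^{−1})^27 = 1, and the only element of order dividing gcd(27, 28) = 1 is 1, so x_1 = x_2.
With T(0) = 0 this makes T injective on all of ℤ/29ℤ, hence bijective (finite equal-size domain and codomain). In particular T is bijective.
Since T is bijective, we find the preimage of 9. The inverse of x ↦ x^27 on (ℤ/29ℤ)^× is x ↦ x^27, because 27·27 = 729 = 26·28 + 1 ≡ 1 (mod 28) and x^{28} = 1 for x ≠ 0 (Fermat). So T⁻¹(9) = 9^27 mod 29.
Repeated squaring mod 29: 9^1 ≡ 9, 9^2 ≡ 9² = 81 ≡ 23, 9^4 ≡ 23² = 529 ≡ 7, 9^8 ≡ 7² = 49 ≡ 20, 9^16 ≡ 20² = 400 ≡ 23. Since 27 = 16 + 8 + 2 + 1, 9^27 ≡ 23·20·23·9: 23·20 = 460 ≡ 25, then 25·23 = 575 ≡ 24, then 24·9 = 216 ≡ 13. So 9^27 ≡ 13 (mod 29).
Hence T⁻¹(9) = 13.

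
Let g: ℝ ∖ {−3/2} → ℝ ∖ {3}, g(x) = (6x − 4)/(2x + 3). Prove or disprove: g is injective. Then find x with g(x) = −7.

-17/20

Suppose g(s) = g(t). Cross-multiplying: (6s − 4)(2t + 3) = (6t − 4)(2s + 3).
Expanding both sides and cancelling the symmetric terms leaves 26·(s − t) = 0. Since 26 ≠ 0, s = t. Therefore g is injective.
Solving g(x) = −7: cross-multiplying gives 6x − 4 = −7(2x + 3), which rearranges to 20x = −17, so x = −17/20.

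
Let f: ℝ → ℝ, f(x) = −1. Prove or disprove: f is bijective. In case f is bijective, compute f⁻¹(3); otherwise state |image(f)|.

Recall: injectivity means: for all a, b in the domain, f(a) = f(b) implies a = b.
f(0) = −1 = f(1) with 0 ≠ 1, so f is not injective, hence not bijective.
Since f is not bijective, we state |image(f)|: the image of f is {−1}, which has 1 element.

1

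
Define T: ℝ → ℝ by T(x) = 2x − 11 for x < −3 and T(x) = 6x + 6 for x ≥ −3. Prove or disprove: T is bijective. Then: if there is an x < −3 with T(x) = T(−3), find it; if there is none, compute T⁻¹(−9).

Both pieces are strictly increasing (slopes 2 and 6), so each is injective on its own interval.
The left piece maps (−∞, −3) onto (−∞, −17); the right piece maps [−3, ∞) onto [−12, ∞).
The images leave a gap (−17 has no preimage), so T is not surjective, hence not bijective.
Because the two images are disjoint, no x < −3 has T(x) = T(−3), so we compute T⁻¹(−9): −9 lies in [−12, ∞), so solve 6x + 6 = −9: x = (−9 − 6)/6 = −5/2.

-5/2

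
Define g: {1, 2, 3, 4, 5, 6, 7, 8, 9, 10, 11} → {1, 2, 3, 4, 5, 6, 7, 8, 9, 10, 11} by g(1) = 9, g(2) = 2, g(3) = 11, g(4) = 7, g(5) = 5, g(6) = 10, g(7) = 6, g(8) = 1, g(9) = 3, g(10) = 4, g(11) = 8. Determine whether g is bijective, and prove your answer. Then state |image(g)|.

The values 9, 2, 11, 7, 5, 10, 6, 1, 3, 4, 8 are a permutation of {1, 2, 3, 4, 5, 6, 7, 8, 9, 10, 11}: each element appears exactly once.
So g is injective and surjective, hence bijective.
The image of g is {1, 2, 3, 4, 5, 6, 7, 8, 9, 10, 11}, which has 11 elements.

11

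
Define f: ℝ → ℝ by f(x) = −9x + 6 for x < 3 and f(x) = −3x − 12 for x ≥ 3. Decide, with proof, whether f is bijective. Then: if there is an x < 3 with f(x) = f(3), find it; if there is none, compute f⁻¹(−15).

7/3

Both pieces are strictly decreasing (slopes −9 and −3), so each is injective on its own interval.
The left piece maps (−∞, 3) onto (−21, ∞); the right piece maps [3, ∞) onto (−∞, −21].
Since −21 = −21, the images partition ℝ: f is injective and surjective, hence bijective.
Because the two images are disjoint, no x < 3 has f(x) = f(3), so we compute f⁻¹(−15): −15 lies in (−21, ∞), so solve −9x + 6 = −15: x = (−15 − 6)/(−9) = 7/3.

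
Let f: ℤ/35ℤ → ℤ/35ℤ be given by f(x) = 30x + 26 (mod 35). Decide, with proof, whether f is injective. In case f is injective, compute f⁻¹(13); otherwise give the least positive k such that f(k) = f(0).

7

By definition, f is injective when f(u) = f(v) forces u = v.
We have gcd(30, 35) = 5 > 1. Taking u = 0 and v = 7: f(0) = 26 and f(7) = 30·7 + 26 = 236 ≡ 26 (mod 35).
So f(0) = f(7) while 0 ≠ 7, so f is not injective.
Since f is not injective, we find the least positive k with f(k) = f(0): this means 30k ≡ 0 (mod 35), i.e. 35 ∣ 30k. Since gcd(30, 35) = 5, dividing through by 5 this holds exactly when 7 ∣ 6k, and as gcd(6, 7) = 1, exactly when 7 ∣ k.
The smallest positive such k is 7.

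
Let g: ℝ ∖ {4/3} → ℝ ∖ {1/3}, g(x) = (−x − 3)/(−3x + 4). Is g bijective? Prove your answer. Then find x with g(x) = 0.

-3

Suppose g(a) = g(b). Cross-multiplying: (−a − 3)(−3b + 4) = (−b − 3)(−3a + 4).
Expanding both sides and cancelling the symmetric terms leaves −13·(a − b) = 0. Since −13 ≠ 0, a = b. Hence g is injective.
For any y ≠ 1/3, solving y(−3x + 4) = −x − 3 for x gives a well-defined x ≠ 4/3. So g is surjective.
Therefore g is bijective.
Solving g(x) = 0: cross-multiplying gives −x − 3 = 0(−3x + 4), which rearranges to −1x = 3, so x = −3.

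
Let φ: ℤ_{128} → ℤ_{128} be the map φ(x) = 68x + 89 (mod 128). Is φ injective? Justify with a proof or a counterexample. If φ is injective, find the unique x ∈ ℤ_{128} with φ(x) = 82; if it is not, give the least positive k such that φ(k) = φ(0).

We have gcd(68, 128) = 4 > 1. Taking x_1 = 0 and x_2 = 32: φ(0) = 89 and φ(32) = 68·32 + 89 = 2265 ≡ 89 (mod 128).
So φ(0) = φ(32) while 0 ≠ 32, so φ is not injective.
Since φ is not injective, we find the least positive k with φ(k) = φ(0): this means 68k ≡ 0 (mod 128), i.e. 128 ∣ 68k. Since gcd(68, 128) = 4, dividing through by 4 this holds exactly when 32 ∣ 17k, and as gcd(17, 32) = 1, exactly when 32 ∣ k.
The smallest positive such k is 32.

32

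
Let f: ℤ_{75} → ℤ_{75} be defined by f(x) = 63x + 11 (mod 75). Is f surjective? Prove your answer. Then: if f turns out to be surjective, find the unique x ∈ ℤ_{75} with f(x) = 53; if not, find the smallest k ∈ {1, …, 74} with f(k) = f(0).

Recall that surjectivity means every element of the codomain has a preimage under f.
Since gcd(63, 75) = 3, we have 63x ≡ 0 (mod 3) for all x, so f(x) ≡ 2 (mod 3).
But 0 ≢ 2 (mod 3), so 0 ∈ ℤ_{75} has no preimage. Therefore f is not surjective.
Since f is not surjective, we find the least positive k with f(k) = f(0): this means 63k ≡ 0 (mod 75), i.e. 75 ∣ 63k. Since gcd(63, 75) = 3, dividing through by 3 this holds exactly when 25 ∣ 21k, and as gcd(21, 25) = 1, exactly when 25 ∣ k.
The smallest positive such k is 25.

25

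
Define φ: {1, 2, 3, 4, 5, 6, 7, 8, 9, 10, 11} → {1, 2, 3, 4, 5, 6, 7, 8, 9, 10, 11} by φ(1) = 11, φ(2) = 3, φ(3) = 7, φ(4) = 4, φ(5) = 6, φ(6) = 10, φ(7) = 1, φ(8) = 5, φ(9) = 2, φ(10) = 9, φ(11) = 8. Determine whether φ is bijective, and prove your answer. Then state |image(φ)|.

The values 11, 3, 7, 4, 6, 10, 1, 5, 2, 9, 8 are a permutation of {1, 2, 3, 4, 5, 6, 7, 8, 9, 10, 11}: each element appears exactly once.
So φ is injective and surjective, hence bijective.
The image of φ is {1, 2, 3, 4, 5, 6, 7, 8, 9, 10, 11}, which has 11 elements.

11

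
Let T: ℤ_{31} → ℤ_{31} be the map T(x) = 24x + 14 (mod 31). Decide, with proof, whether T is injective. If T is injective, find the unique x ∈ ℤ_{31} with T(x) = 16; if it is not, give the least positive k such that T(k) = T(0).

Recall: injectivity means: for all a, b in the domain, T(a) = T(b) implies a = b.
If T(a) = T(b), then 24a ≡ 24b (mod 31). Because gcd(24, 31) = 1, we may cancel 24 to get a ≡ b (mod 31).
Therefore T is injective.
We now compute 24⁻¹ mod 31 explicitly. Euclid's algorithm: 31 = 1·24 + 7, 24 = 3·7 + 3, 7 = 2·3 + 1; back-substituting gives 1 = 22·24 − 17·31, so 24⁻¹ ≡ 22 (mod 31).
Since T is injective, we find T⁻¹(16): we need 24x ≡ 16 − 14 ≡ 2 (mod 31). Using 24⁻¹ = 22: x ≡ 22·2 = 44 = 1·31 + 13, so x = 13.
Check: T(13) = 24·13 + 14 = 326 = 10·31 + 16 ≡ 16 (mod 31).

13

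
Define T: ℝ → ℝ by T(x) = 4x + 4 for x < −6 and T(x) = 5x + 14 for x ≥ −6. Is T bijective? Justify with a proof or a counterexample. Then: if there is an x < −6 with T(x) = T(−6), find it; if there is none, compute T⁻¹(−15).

Both pieces are strictly increasing (slopes 4 and 5), so each is injective on its own interval.
The left piece maps (−∞, −6) onto (−∞, −20); the right piece maps [−6, ∞) onto [−16, ∞).
The images leave a gap (−20 has no preimage), so T is not surjective, hence not bijective.
Because the two images are disjoint, no x < −6 has T(x) = T(−6), so we compute T⁻¹(−15): −15 lies in [−16, ∞), so solve 5x + 14 = −15: x = (−15 − 14)/5 = −29/5.

-29/5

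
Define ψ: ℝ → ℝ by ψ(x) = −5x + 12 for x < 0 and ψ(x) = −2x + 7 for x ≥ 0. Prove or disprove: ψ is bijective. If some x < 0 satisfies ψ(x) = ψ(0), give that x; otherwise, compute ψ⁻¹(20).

-8/5

Both pieces are strictly decreasing (slopes −5 and −2), so each is injective on its own interval.
The left piece maps (−∞, 0) onto (12, ∞); the right piece maps [0, ∞) onto (−∞, 7].
The images leave a gap (12 has no preimage), so ψ is not surjective, hence not bijective.
Because the two images are disjoint, no x < 0 has ψ(x) = ψ(0), so we compute ψ⁻¹(20): 20 lies in (12, ∞), so solve −5x + 12 = 20: x = (20 − 12)/(−5) = −8/5.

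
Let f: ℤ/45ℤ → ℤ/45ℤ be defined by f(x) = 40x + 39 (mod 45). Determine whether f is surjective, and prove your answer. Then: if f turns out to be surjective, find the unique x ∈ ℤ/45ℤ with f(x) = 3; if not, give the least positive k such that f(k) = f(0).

9

By definition, surjectivity means every element of the codomain has a preimage under f.
Since gcd(40, 45) = 5, we have 40x ≡ 0 (mod 5) for all x, so f(x) ≡ 4 (mod 5).
But 0 ≢ 4 (mod 5), so 0 ∈ ℤ/45ℤ has no preimage. Therefore f is not surjective.
Since f is not surjective, we find the least positive k with f(k) = f(0): this means 40k ≡ 0 (mod 45), i.e. 45 ∣ 40k. Since gcd(40, 45) = 5, dividing through by 5 this holds exactly when 9 ∣ 8k, and as gcd(8, 9) = 1, exactly when 9 ∣ k.
The smallest positive such k is 9.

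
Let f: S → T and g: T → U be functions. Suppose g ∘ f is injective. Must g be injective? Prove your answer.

not injective

No. Take S = {1, 2}, T = {1, 2, 3, 4}, U = {1, 2, 3, 4}, f(a) = a for each a ∈ S, and g(b) = 3 if b ∈ {3, 4} else g(b) = b.
Then g ∘ f = f is injective (S ⊂ T and f is the inclusion), but g(3) = g(4) = 3 with 3 ≠ 4, so g is not injective.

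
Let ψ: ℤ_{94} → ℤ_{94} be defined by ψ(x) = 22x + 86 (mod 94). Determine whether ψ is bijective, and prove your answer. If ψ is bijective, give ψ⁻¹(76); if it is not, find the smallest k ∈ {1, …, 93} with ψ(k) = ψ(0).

By definition, ψ is injective if ψ(s) = ψ(t) implies s = t.
We have gcd(22, 94) = 2 > 1. Taking s = 0 and t = 47: ψ(0) = 86 and ψ(47) = 22·47 + 86 = 1120 ≡ 86 (mod 94).
So ψ(0) = ψ(47) while 0 ≠ 47, hence ψ is not injective, hence not bijective.
Since ψ is not bijective, we find the least positive k with ψ(k) = ψ(0): this means 22k ≡ 0 (mod 94), i.e. 94 ∣ 22k. Since gcd(22, 94) = 2, dividing through by 2 this holds exactly when 47 ∣ 11k, and as gcd(11, 47) = 1, exactly when 47 ∣ k.
The smallest positive such k is 47.

47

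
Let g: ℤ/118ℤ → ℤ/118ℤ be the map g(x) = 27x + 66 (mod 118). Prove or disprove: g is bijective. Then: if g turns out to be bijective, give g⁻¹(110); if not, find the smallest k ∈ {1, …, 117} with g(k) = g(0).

If g(u) = g(v), then 27u ≡ 27v (mod 118). Because gcd(27, 118) = 1, we may cancel 27 to get u ≡ v (mod 118).
We now compute 27⁻¹ mod 118 explicitly. Euclid's algorithm: 118 = 4·27 + 10, 27 = 2·10 + 7, 10 = 1·7 + 3, 7 = 2·3 + 1; back-substituting gives 1 = 35·27 − 8·118, so 27⁻¹ ≡ 35 (mod 118).
Then y ↦ 35(y − 66) is a two-sided inverse to g, so every y ∈ ℤ/118ℤ has a preimage.
Thus g is bijective.
Since g is bijective, we find g⁻¹(110): we need 27x ≡ 110 − 66 ≡ 44 (mod 118). Using 27⁻¹ = 35: x ≡ 35·44 = 1540 = 13·118 + 6, so x = 6.
Check: g(6) = 27·6 + 66 = 228 = 1·118 + 110 ≡ 110 (mod 118).

6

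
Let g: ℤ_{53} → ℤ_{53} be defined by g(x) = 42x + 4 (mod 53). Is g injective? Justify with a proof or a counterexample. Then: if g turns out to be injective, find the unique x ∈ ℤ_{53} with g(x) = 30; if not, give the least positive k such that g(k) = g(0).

Suppose g(x_1) = g(x_2) in ℤ_{53}. Then 42x_1 + 4 ≡ 42x_2 + 4 (mod 53), so 42(x_1 − x_2) ≡ 0 (mod 53).
Since gcd(42, 53) = 1, 42 is invertible modulo 53, hence x_1 − x_2 ≡ 0 (mod 53), i.e. x_1 = x_2.
Therefore g is injective.
We now compute 42⁻¹ mod 53 explicitly. Euclid's algorithm: 53 = 1·42 + 11, 42 = 3·11 + 9, 11 = 1·9 + 2, 9 = 4·2 + 1; back-substituting gives 1 = 24·42 − 19·53, so 42⁻¹ ≡ 24 (mod 53).
Since g is injective, we find g⁻¹(30): we need 42x ≡ 30 − 4 ≡ 26 (mod 53). Using 42⁻¹ = 24: x ≡ 24·26 = 624 = 11·53 + 41, so x = 41.
Check: g(41) = 42·41 + 4 = 1726 = 32·53 + 30 ≡ 30 (mod 53).

41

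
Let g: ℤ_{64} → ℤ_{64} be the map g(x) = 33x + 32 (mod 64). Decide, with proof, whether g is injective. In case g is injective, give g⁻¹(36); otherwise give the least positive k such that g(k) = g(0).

By definition, injectivity means: for all s, t in the domain, g(s) = g(t) implies s = t.
Suppose g(s) = g(t) in ℤ_{64}. Then 33s + 32 ≡ 33t + 32 (mod 64), so 33(s − t) ≡ 0 (mod 64).
Since gcd(33, 64) = 1, 33 is invertible modulo 64, hence s − t ≡ 0 (mod 64), i.e. s = t.
Hence g is injective.
We now compute 33⁻¹ mod 64 explicitly. Euclid's algorithm: 64 = 1·33 + 31, 33 = 1·31 + 2, 31 = 15·2 + 1; back-substituting gives 1 = 33·33 − 17·64, so 33⁻¹ ≡ 33 (mod 64).
Since g is injective, we compute g⁻¹(36): solve 33x + 32 ≡ 36 (mod 64), i.e. 33x ≡ 4 (mod 64).
Multiplying by 33⁻¹ = 33 gives x ≡ 33·4 = 132 = 2·64 + 4 ≡ 4 (mod 64).
Check: g(4) = 33·4 + 32 = 164 = 2·64 + 36 ≡ 36 (mod 64).

4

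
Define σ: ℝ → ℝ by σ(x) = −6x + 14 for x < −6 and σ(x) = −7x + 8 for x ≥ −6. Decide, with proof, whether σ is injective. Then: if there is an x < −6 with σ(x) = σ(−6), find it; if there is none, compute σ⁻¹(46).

Both pieces are strictly decreasing (slopes −6 and −7), so each is injective on its own interval.
The left piece maps (−∞, −6) onto (50, ∞); the right piece maps [−6, ∞) onto (−∞, 50].
These images are disjoint, so no value is attained by both pieces. Hence σ is injective.
Because the two images are disjoint, no x < −6 has σ(x) = σ(−6), so we compute σ⁻¹(46): 46 lies in (−∞, 50], so solve −7x + 8 = 46: x = (46 − 8)/(−7) = −38/7.

-38/7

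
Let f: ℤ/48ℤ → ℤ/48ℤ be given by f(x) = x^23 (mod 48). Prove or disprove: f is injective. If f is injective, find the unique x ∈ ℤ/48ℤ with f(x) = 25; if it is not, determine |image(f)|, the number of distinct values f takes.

f(0) = 0^23 = 0.
f(6): Repeated squaring mod 48: 6^1 ≡ 6, 6^2 ≡ 6² = 36, 6^4 ≡ 36² = 1296 ≡ 0, 6^8 ≡ 0² = 0, 6^16 ≡ 0² = 0. Since 23 = 16 + 4 + 2 + 1, 6^23 ≡ 0·0·36·6: 0·0 = 0, then 0·36 = 0, then 0·6 = 0. So 6^23 ≡ 0 (mod 48).
So f(0) = f(6) = 0 while 0 ≠ 6, so f is not injective.
Since f is not injective, we determine |image(f)|. Computing x^23 mod 48 for each x (by repeated squaring, reducing mod 48 at every step), the values f(0), f(1), …, f(47) are: 0, 1, 32, 27, 16, 29, 0, 7, 32, 9, 16, 35, 0, 37, 32, 15, 16, 17, 0, 43, 32, 45, 16, 23, 0, 25, 32, 3, 16, 5, 0, 31, 32, 33, 16, 11, 0, 13, 32, 39, 16, 41, 0, 19, 32, 21, 16, 47.
The distinct values are {0, 1, 3, 5, 7, 9, 11, 13, 15, 16, 17, 19, 21, 23, 25, 27, 29, 31, 32, 33, 35, 37, 39, 41, 43, 45, 47}; there are 27 of them.

27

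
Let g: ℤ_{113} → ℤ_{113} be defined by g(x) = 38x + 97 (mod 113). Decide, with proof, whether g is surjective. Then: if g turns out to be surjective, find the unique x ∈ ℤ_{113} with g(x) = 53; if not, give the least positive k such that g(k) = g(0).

Since gcd(38, 113) = 1, 38 is invertible modulo 113. Euclid's algorithm: 113 = 2·38 + 37, 38 = 1·37 + 1; back-substituting gives 1 = 3·38 − 1·113, so 38⁻¹ ≡ 3 (mod 113).
For any y ∈ ℤ_{113}, x = 3(y − 97) mod 113 satisfies g(x) = 38·3(y − 97) + 97 ≡ y (since 38·3 ≡ 1 mod 113). So every y has a preimage.
Therefore g is surjective.
Since g is surjective, we find g⁻¹(53): we need 38x ≡ 53 − 97 ≡ 69 (mod 113). Using 38⁻¹ = 3: x ≡ 3·69 = 207 = 1·113 + 94, so x = 94.
Check: g(94) = 38·94 + 97 = 3669 = 32·113 + 53 ≡ 53 (mod 113).

94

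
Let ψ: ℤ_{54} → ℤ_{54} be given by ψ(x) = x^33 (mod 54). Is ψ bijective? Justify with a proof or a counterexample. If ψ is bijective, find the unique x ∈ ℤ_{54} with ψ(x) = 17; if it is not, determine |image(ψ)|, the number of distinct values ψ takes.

ψ(0) = 0^33 = 0.
ψ(6): Repeated squaring mod 54: 6^1 ≡ 6, 6^2 ≡ 6² = 36, 6^4 ≡ 36² = 1296 ≡ 0, 6^8 ≡ 0² = 0, 6^16 ≡ 0² = 0, 6^32 ≡ 0² = 0. Since 33 = 32 + 1, 6^33 ≡ 0·6: 0·6 = 0. So 6^33 ≡ 0 (mod 54).
So ψ(0) = ψ(6) = 0 while 0 ≠ 6, thus ψ is not injective, hence not bijective.
Since ψ is not bijective, we determine |image(ψ)|. Computing x^33 mod 54 for each x (by repeated squaring, reducing mod 54 at every step), the values ψ(0), ψ(1), …, ψ(53) are: 0, 1, 44, 27, 46, 35, 0, 37, 26, 27, 28, 17, 0, 19, 8, 27, 10, 53, 0, 1, 44, 27, 46, 35, 0, 37, 26, 27, 28, 17, 0, 19, 8, 27, 10, 53, 0, 1, 44, 27, 46, 35, 0, 37, 26, 27, 28, 17, 0, 19, 8, 27, 10, 53.
The distinct values are {0, 1, 8, 10, 17, 19, 26, 27, 28, 35, 37, 44, 46, 53}; there are 14 of them.

14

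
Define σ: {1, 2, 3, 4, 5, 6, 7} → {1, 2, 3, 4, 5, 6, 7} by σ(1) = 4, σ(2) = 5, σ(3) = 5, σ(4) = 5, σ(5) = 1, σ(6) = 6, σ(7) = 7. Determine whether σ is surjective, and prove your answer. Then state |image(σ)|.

No element maps to 2, so σ is not surjective.
The image of σ is {1, 4, 5, 6, 7}, which has 5 elements.

5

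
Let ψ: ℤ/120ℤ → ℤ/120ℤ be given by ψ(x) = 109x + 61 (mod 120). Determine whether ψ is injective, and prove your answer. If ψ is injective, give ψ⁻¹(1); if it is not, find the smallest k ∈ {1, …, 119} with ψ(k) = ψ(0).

60

If ψ(u) = ψ(v), then 109u ≡ 109v (mod 120). Because gcd(109, 120) = 1, we may cancel 109 to get u ≡ v (mod 120).
Hence ψ is injective.
We now compute 109⁻¹ mod 120 explicitly. Euclid's algorithm: 120 = 1·109 + 11, 109 = 9·11 + 10, 11 = 1·10 + 1; back-substituting gives 1 = 109·109 − 99·120, so 109⁻¹ ≡ 109 (mod 120).
Since ψ is injective, we compute ψ⁻¹(1): solve 109x + 61 ≡ 1 (mod 120), i.e. 109x ≡ 60 (mod 120).
Multiplying by 109⁻¹ = 109 gives x ≡ 109·60 = 6540 = 54·120 + 60 ≡ 60 (mod 120).
Check: ψ(60) = 109·60 + 61 = 6601 = 55·120 + 1 ≡ 1 (mod 120).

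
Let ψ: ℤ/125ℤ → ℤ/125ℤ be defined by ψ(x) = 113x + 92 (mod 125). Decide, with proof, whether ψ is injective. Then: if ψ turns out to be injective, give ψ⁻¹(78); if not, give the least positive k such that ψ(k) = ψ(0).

22

By definition, injectivity means: for all s, t in the domain, ψ(s) = ψ(t) implies s = t.
If ψ(s) = ψ(t), then 113s ≡ 113t (mod 125). Because gcd(113, 125) = 1, we may cancel 113 to get s ≡ t (mod 125).
Thus ψ is injective.
We now compute 113⁻¹ mod 125 explicitly. Euclid's algorithm: 125 = 1·113 + 12, 113 = 9·12 + 5, 12 = 2·5 + 2, 5 = 2·2 + 1; back-substituting gives 1 = 52·113 − 47·125, so 113⁻¹ ≡ 52 (mod 125).
Since ψ is injective, we find ψ⁻¹(78): we need 113x ≡ 78 − 92 ≡ 111 (mod 125). Using 113⁻¹ = 52: x ≡ 52·111 = 5772 = 46·125 + 22, so x = 22.
Check: ψ(22) = 113·22 + 92 = 2578 = 20·125 + 78 ≡ 78 (mod 125).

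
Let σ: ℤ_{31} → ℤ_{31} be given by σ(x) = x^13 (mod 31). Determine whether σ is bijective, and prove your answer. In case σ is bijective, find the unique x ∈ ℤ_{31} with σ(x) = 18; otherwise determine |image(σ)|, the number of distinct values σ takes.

9

Since 31 is prime, the nonzero elements of ℤ_{31} form a cyclic group of order 30.
As gcd(13, 30) = 1, raising to the 13th power is a bijection on this group: if u^13 ≡ v^13 then (uv^{−1})^13 = 1, and the only element of order dividing gcd(13, 30) = 1 is 1, so u = v.
With σ(0) = 0 this makes σ injective on all of ℤ_{31}, hence bijective (finite equal-size domain and codomain). In particular σ is bijective.
Since σ is bijective, we find the preimage of 18. The inverse of x ↦ x^13 on (ℤ_{31})^× is x ↦ x^7, because 13·7 = 91 = 3·30 + 1 ≡ 1 (mod 30) and x^{30} = 1 for x ≠ 0 (Fermat). So σ⁻¹(18) = 18^7 mod 31.
Repeated squaring mod 31: 18^1 ≡ 18, 18^2 ≡ 18² = 324 ≡ 14, 18^4 ≡ 14² = 196 ≡ 10. Since 7 = 4 + 2 + 1, 18^7 ≡ 10·14·18: 10·14 = 140 ≡ 16, then 16·18 = 288 ≡ 9. So 18^7 ≡ 9 (mod 31).
Hence σ⁻¹(18) = 9.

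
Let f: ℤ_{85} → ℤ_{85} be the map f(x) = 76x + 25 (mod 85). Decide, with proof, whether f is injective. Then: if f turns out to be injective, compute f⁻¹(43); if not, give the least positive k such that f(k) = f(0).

Recall that injectivity means: for all u, v in the domain, f(u) = f(v) implies u = v.
If f(u) = f(v), then 76u ≡ 76v (mod 85). Because gcd(76, 85) = 1, we may cancel 76 to get u ≡ v (mod 85).
So f is injective.
We now compute 76⁻¹ mod 85 explicitly. Euclid's algorithm: 85 = 1·76 + 9, 76 = 8·9 + 4, 9 = 2·4 + 1; back-substituting gives 1 = 66·76 − 59·85, so 76⁻¹ ≡ 66 (mod 85).
Since f is injective, we find f⁻¹(43): we need 76x ≡ 43 − 25 ≡ 18 (mod 85). Using 76⁻¹ = 66: x ≡ 66·18 = 1188 = 13·85 + 83, so x = 83.
Check: f(83) = 76·83 + 25 = 6333 = 74·85 + 43 ≡ 43 (mod 85).

83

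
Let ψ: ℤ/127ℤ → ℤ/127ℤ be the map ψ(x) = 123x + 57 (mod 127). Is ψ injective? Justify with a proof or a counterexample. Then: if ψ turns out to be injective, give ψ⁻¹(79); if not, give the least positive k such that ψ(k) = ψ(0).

By definition, ψ is injective when ψ(x_1) = ψ(x_2) forces x_1 = x_2.
Suppose ψ(x_1) = ψ(x_2) in ℤ/127ℤ. Then 123x_1 + 57 ≡ 123x_2 + 57 (mod 127), thus 123(x_1 − x_2) ≡ 0 (mod 127).
Since gcd(123, 127) = 1, 123 is invertible modulo 127, hence x_1 − x_2 ≡ 0 (mod 127), i.e. x_1 = x_2.
So ψ is injective.
We now compute 123⁻¹ mod 127 explicitly. Euclid's algorithm: 127 = 1·123 + 4, 123 = 30·4 + 3, 4 = 1·3 + 1; back-substituting gives 1 = 95·123 − 92·127, so 123⁻¹ ≡ 95 (mod 127).
Since ψ is injective, we find ψ⁻¹(79): we need 123x ≡ 79 − 57 ≡ 22 (mod 127). Using 123⁻¹ = 95: x ≡ 95·22 = 2090 = 16·127 + 58, so x = 58.
Check: ψ(58) = 123·58 + 57 = 7191 = 56·127 + 79 ≡ 79 (mod 127).

58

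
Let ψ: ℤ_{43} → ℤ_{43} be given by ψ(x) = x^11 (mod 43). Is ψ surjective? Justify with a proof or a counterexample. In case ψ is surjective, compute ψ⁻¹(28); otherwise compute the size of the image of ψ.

Since 43 is prime, the nonzero elements of ℤ_{43} form a cyclic group of order 42.
As gcd(11, 42) = 1, raising to the 11th power is a bijection on this group: if x_1^11 ≡ x_2^11 then (x_1x_2^{−1})^11 = 1, and the only element of order dividing gcd(11, 42) = 1 is 1, so x_1 = x_2.
With ψ(0) = 0 this makes ψ injective on all of ℤ_{43}, hence bijective (finite equal-size domain and codomain). In particular ψ is surjective.
Since ψ is surjective, we find the preimage of 28. The inverse of x ↦ x^11 on (ℤ_{43})^× is x ↦ x^23, because 11·23 = 253 = 6·42 + 1 ≡ 1 (mod 42) and x^{42} = 1 for x ≠ 0 (Fermat). So ψ⁻¹(28) = 28^23 mod 43.
Repeated squaring mod 43: 28^1 ≡ 28, 28^2 ≡ 28² = 784 ≡ 10, 28^4 ≡ 10² = 100 ≡ 14, 28^8 ≡ 14² = 196 ≡ 24, 28^16 ≡ 24² = 576 ≡ 17. Since 23 = 16 + 4 + 2 + 1, 28^23 ≡ 17·14·10·28: 17·14 = 238 ≡ 23, then 23·10 = 230 ≡ 15, then 15·28 = 420 ≡ 33. So 28^23 ≡ 33 (mod 43).
Hence ψ⁻¹(28) = 33.

33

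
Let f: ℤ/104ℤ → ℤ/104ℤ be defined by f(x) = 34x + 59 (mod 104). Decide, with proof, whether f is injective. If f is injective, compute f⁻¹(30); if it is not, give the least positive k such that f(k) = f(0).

52

By definition, f is injective when f(s) = f(t) forces s = t.
We have gcd(34, 104) = 2 > 1. Taking s = 0 and t = 52: f(0) = 59 and f(52) = 34·52 + 59 = 1827 ≡ 59 (mod 104).
So f(0) = f(52) while 0 ≠ 52, thus f is not injective.
Since f is not injective, we find the least positive k with f(k) = f(0): this means 34k ≡ 0 (mod 104), i.e. 104 ∣ 34k. Since gcd(34, 104) = 2, dividing through by 2 this holds exactly when 52 ∣ 17k, and as gcd(17, 52) = 1, exactly when 52 ∣ k.
The smallest positive such k is 52.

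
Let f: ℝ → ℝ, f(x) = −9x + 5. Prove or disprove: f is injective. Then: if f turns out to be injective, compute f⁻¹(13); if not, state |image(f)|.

-8/9

Suppose f(x_1) = f(x_2). Then −9x_1 + 5 = −9x_2 + 5, thus −9x_1 = −9x_2, hence x_1 = x_2.
So f is injective.
Since f is injective, we compute f⁻¹(13) = (13 − 5)/(−9) = −8/9.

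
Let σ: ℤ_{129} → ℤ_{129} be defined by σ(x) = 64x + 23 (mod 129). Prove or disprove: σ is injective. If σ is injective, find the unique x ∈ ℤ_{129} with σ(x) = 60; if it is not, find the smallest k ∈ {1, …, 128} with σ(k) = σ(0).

Suppose σ(s) = σ(t) in ℤ_{129}. Then 64s + 23 ≡ 64t + 23 (mod 129), so 64(s − t) ≡ 0 (mod 129).
Since gcd(64, 129) = 1, 64 is invertible modulo 129, so s − t ≡ 0 (mod 129), i.e. s = t.
Thus σ is injective.
We now compute 64⁻¹ mod 129 explicitly. Euclid's algorithm: 129 = 2·64 + 1; back-substituting gives 1 = 127·64 − 63·129, so 64⁻¹ ≡ 127 (mod 129).
Since σ is injective, we find σ⁻¹(60): we need 64x ≡ 60 − 23 ≡ 37 (mod 129). Using 64⁻¹ = 127: x ≡ 127·37 = 4699 = 36·129 + 55, so x = 55.
Check: σ(55) = 64·55 + 23 = 3543 = 27·129 + 60 ≡ 60 (mod 129).

55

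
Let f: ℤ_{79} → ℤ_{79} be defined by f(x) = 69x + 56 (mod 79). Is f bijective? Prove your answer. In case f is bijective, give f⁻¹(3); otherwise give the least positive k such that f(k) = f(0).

29

Suppose f(a) = f(b) in ℤ_{79}. Then 69a + 56 ≡ 69b + 56 (mod 79), thus 69(a − b) ≡ 0 (mod 79).
Since gcd(69, 79) = 1, 69 is invertible modulo 79, so a − b ≡ 0 (mod 79), i.e. a = b.
We now compute 69⁻¹ mod 79 explicitly. Euclid's algorithm: 79 = 1·69 + 10, 69 = 6·10 + 9, 10 = 1·9 + 1; back-substituting gives 1 = 71·69 − 62·79, so 69⁻¹ ≡ 71 (mod 79).
Then y ↦ 71(y − 56) is a two-sided inverse to f, so every y ∈ ℤ_{79} has a preimage.
Hence f is bijective.
Since f is bijective, we find f⁻¹(3): we need 69x ≡ 3 − 56 ≡ 26 (mod 79). Using 69⁻¹ = 71: x ≡ 71·26 = 1846 = 23·79 + 29, so x = 29.
Check: f(29) = 69·29 + 56 = 2057 = 26·79 + 3 ≡ 3 (mod 79).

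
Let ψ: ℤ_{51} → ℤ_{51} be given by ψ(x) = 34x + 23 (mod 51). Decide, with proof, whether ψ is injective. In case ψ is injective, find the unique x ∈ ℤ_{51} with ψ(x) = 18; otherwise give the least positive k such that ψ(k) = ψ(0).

3

By definition, ψ is injective if ψ(a) = ψ(b) implies a = b.
We have gcd(34, 51) = 17 > 1. Taking a = 0 and b = 3: ψ(0) = 23 and ψ(3) = 34·3 + 23 = 125 ≡ 23 (mod 51).
So ψ(0) = ψ(3) while 0 ≠ 3, so ψ is not injective.
Since ψ is not injective, we find the least positive k with ψ(k) = ψ(0): this means 34k ≡ 0 (mod 51), i.e. 51 ∣ 34k. Since gcd(34, 51) = 17, dividing through by 17 this holds exactly when 3 ∣ 2k, and as gcd(2, 3) = 1, exactly when 3 ∣ k.
The smallest positive such k is 3.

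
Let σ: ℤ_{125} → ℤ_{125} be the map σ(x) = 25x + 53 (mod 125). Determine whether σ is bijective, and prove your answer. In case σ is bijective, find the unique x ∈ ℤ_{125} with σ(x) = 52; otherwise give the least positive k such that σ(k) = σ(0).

We have gcd(25, 125) = 25 > 1. Taking x_1 = 0 and x_2 = 5: σ(0) = 53 and σ(5) = 25·5 + 53 = 178 ≡ 53 (mod 125).
So σ(0) = σ(5) while 0 ≠ 5, therefore σ is not injective, hence not bijective.
Since σ is not bijective, we find the least positive k with σ(k) = σ(0): this means 25k ≡ 0 (mod 125), i.e. 125 ∣ 25k. Since gcd(25, 125) = 25, dividing through by 25 this holds exactly when 5 ∣ k.
The smallest positive such k is 5.

5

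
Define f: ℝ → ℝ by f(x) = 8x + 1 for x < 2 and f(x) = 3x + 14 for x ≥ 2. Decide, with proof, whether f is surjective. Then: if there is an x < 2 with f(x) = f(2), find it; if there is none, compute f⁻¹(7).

Both pieces are strictly increasing (slopes 8 and 3), so each is injective on its own interval.
The left piece maps (−∞, 2) onto (−∞, 17); the right piece maps [2, ∞) onto [20, ∞).
The union (−∞, 17) ∪ [20, ∞) omits the interval between 17 and 20; in particular 17 has no preimage. So f is not surjective.
Because the two images are disjoint, no x < 2 has f(x) = f(2), so we compute f⁻¹(7): 7 lies in (−∞, 17), so solve 8x + 1 = 7: x = (7 − 1)/8 = 3/4.

3/4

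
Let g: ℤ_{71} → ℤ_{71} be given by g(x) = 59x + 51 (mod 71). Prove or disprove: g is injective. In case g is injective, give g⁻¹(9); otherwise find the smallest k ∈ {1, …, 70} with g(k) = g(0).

Recall: g is injective if g(s) = g(t) implies s = t.
Suppose g(s) = g(t) in ℤ_{71}. Then 59s + 51 ≡ 59t + 51 (mod 71), thus 59(s − t) ≡ 0 (mod 71).
Since gcd(59, 71) = 1, 59 is invertible modulo 71, so s − t ≡ 0 (mod 71), i.e. s = t.
Therefore g is injective.
We now compute 59⁻¹ mod 71 explicitly. Euclid's algorithm: 71 = 1·59 + 12, 59 = 4·12 + 11, 12 = 1·11 + 1; back-substituting gives 1 = 65·59 − 54·71, so 59⁻¹ ≡ 65 (mod 71).
Since g is injective, we find g⁻¹(9): we need 59x ≡ 9 − 51 ≡ 29 (mod 71). Using 59⁻¹ = 65: x ≡ 65·29 = 1885 = 26·71 + 39, so x = 39.
Check: g(39) = 59·39 + 51 = 2352 = 33·71 + 9 ≡ 9 (mod 71).

39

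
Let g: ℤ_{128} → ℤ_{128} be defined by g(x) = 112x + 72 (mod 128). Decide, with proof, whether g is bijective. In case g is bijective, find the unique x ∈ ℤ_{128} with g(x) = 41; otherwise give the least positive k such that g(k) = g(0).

8

Recall that g is injective if g(a) = g(b) implies a = b.
We have gcd(112, 128) = 16 > 1. Taking a = 0 and b = 8: g(0) = 72 and g(8) = 112·8 + 72 = 968 ≡ 72 (mod 128).
So g(0) = g(8) while 0 ≠ 8, therefore g is not injective, hence not bijective.
Since g is not bijective, we find the least positive k with g(k) = g(0): this means 112k ≡ 0 (mod 128), i.e. 128 ∣ 112k. Since gcd(112, 128) = 16, dividing through by 16 this holds exactly when 8 ∣ 7k, and as gcd(7, 8) = 1, exactly when 8 ∣ k.
The smallest positive such k is 8.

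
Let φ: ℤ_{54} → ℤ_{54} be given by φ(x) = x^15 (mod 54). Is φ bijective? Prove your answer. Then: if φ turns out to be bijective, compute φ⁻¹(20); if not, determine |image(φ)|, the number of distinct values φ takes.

14

φ(0) = 0^15 = 0.
φ(6): Repeated squaring mod 54: 6^1 ≡ 6, 6^2 ≡ 6² = 36, 6^4 ≡ 36² = 1296 ≡ 0, 6^8 ≡ 0² = 0. Since 15 = 8 + 4 + 2 + 1, 6^15 ≡ 0·0·36·6: 0·0 = 0, then 0·36 = 0, then 0·6 = 0. So 6^15 ≡ 0 (mod 54).
So φ(0) = φ(6) = 0 while 0 ≠ 6, therefore φ is not injective, hence not bijective.
Since φ is not bijective, we determine |image(φ)|. Computing x^15 mod 54 for each x (by repeated squaring, reducing mod 54 at every step), the values φ(0), φ(1), …, φ(53) are: 0, 1, 44, 27, 46, 35, 0, 37, 26, 27, 28, 17, 0, 19, 8, 27, 10, 53, 0, 1, 44, 27, 46, 35, 0, 37, 26, 27, 28, 17, 0, 19, 8, 27, 10, 53, 0, 1, 44, 27, 46, 35, 0, 37, 26, 27, 28, 17, 0, 19, 8, 27, 10, 53.
The distinct values are {0, 1, 8, 10, 17, 19, 26, 27, 28, 35, 37, 44, 46, 53}; there are 14 of them.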